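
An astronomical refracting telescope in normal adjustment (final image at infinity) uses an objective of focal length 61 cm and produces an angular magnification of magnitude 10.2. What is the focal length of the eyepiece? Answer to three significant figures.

|M| = f_obj/f_eye, so f_eye = f_obj/|M| = 61/10.2 = 5.980 cm.

5.98 cm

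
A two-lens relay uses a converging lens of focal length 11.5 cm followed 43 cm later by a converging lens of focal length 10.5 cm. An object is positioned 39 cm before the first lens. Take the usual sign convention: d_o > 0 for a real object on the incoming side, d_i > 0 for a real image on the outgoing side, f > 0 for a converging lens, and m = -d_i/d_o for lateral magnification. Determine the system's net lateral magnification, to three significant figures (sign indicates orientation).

First lens: d_i1 = 1/(1/11.5 - 1/39) = 16.309 cm.
m_1 = -(16.309)/39 = -0.4182.
The intermediate image is 16.309 cm to the right of lens 1, so d_o2 = L - d_i1 = 43 - 16.309 = 26.691 cm.
Second lens: d_i2 = 1/(1/10.5 - 1/(26.691)) = 17.309 cm.
m_2 = -(17.309)/(26.691) = -0.6485.
Overall magnification: m = m_1 m_2 = 0.2712.

0.271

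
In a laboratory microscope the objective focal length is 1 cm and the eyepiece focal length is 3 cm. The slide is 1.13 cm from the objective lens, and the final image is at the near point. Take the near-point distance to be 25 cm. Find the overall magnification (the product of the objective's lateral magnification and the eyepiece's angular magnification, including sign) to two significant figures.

Objective: 1/d_i = 1/f_obj - 1/d_o = 1/1 - 1/1.13 = 0.11504 cm^-1, so d_i = 8.692 cm.
m_obj = -d_i/d_o = -8.692/1.13 = -7.692.
Eyepiece angular magnification (image at near point): M_eye = 1 + D/f_e = 1 + 25/3 = 9.333.
Overall M = m_obj x M_eye = (-7.692)(9.333) = -71.79.

-72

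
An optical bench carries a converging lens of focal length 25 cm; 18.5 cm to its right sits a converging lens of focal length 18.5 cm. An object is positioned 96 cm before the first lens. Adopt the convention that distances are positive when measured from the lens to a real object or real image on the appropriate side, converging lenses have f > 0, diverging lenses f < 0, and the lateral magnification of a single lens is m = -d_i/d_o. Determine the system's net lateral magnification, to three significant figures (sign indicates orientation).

-0.193

First lens: d_i1 = 1/(1/25 - 1/96) = 33.803 cm.
m_1 = -(33.803)/96 = -0.3521.
This image would form 33.803 cm past lens 1, i.e. 15.303 cm beyond lens 2, so it is a virtual object for lens 2: d_o2 = 18.5 - 33.803 = -15.303 cm.
Second lens: d_i2 = 1/(1/18.5 - 1/(-15.303)) = 8.375 cm.
m_2 = -(8.375)/(-15.303) = 0.5473.
Overall magnification: m = m_1 m_2 = -0.1927.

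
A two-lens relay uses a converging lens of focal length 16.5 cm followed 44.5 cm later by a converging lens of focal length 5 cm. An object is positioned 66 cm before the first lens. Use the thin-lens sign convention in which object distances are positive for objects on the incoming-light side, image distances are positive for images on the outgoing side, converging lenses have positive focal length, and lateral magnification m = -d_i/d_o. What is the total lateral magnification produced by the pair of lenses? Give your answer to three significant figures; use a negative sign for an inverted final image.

Applying the thin-lens equation to the first lens, 1/16.5 = 1/66 + 1/d_i1, which gives d_i1 = 22.000 cm.
Its lateral magnification is m_1 = -d_i1/d_o1 = -(22.000)/66 = -0.3333.
That image sits 22.500 cm in front of the second lens, so d_o2 = 22.500 cm.
Applying the thin-lens equation again with f_2 = 5 cm and d_o2 = 22.500 cm gives d_i2 = 6.429 cm.
m_2 = -(6.429)/(22.500) = -0.2857.
Overall magnification: m = m_1 m_2 = 0.0952.

0.0952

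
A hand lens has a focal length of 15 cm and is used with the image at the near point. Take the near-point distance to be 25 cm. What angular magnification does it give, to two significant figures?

2.7

M = 1 + D/f = 1 + 25/15 = 2.667.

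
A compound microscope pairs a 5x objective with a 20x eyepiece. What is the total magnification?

100

The overall magnification of a compound microscope is the product of the objective and eyepiece magnifications:
M = M_obj x M_eye = 5 x 20 = 100.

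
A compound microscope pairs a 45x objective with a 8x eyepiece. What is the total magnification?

360

The overall magnification of a compound microscope is the product of the objective and eyepiece magnifications:
M = M_obj x M_eye = 45 x 8 = 360.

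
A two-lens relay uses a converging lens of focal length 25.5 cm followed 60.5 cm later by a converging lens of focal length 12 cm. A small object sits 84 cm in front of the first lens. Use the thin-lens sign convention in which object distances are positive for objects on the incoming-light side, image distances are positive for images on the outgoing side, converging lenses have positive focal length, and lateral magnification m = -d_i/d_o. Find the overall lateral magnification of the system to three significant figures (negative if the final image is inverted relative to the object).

Applying the thin-lens equation to the first lens, 1/25.5 = 1/84 + 1/d_i1, which gives d_i1 = 36.615 cm.
Its lateral magnification is m_1 = -d_i1/d_o1 = -(36.615)/84 = -0.4359.
Object distance for lens 2: d_o2 = 60.5 - 36.615 = 23.885 cm.
Applying the thin-lens equation again with f_2 = 12 cm and d_o2 = 23.885 cm gives d_i2 = 24.117 cm.
m_2 = -(24.117)/(23.885) = -1.0097.
Overall magnification: m = m_1 m_2 = 0.4401.

0.440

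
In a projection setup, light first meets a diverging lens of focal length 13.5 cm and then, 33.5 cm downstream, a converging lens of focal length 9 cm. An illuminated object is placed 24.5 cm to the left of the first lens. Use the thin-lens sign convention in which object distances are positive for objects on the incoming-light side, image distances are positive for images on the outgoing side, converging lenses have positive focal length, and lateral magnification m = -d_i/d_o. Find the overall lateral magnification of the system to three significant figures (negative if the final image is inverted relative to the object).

First lens: d_i1 = 1/(1/(-13.5) - 1/24.5) = -8.704 cm.
m_1 = -(-8.704)/24.5 = 0.3553.
The intermediate image is virtual, 8.704 cm to the left of lens 1, so d_o2 = L - d_i1 = 33.5 - (-8.704) = 42.204 cm.
Second lens: d_i2 = 1/(1/9 - 1/(42.204)) = 11.439 cm.
m_2 = -(11.439)/(42.204) = -0.2711.
Overall magnification: m = m_1 m_2 = -0.0963.

-0.0963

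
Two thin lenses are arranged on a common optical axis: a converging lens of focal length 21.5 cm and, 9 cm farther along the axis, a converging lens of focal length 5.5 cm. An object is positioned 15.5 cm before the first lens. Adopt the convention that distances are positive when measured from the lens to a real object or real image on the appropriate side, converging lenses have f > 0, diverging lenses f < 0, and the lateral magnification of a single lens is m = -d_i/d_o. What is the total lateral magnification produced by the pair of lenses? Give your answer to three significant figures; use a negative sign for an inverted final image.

Lens 1: 1/d_i1 = 1/f_1 - 1/d_o1 = 1/21.5 - 1/15.5 = -0.01800 cm^-1, so d_i1 = -55.542 cm.
m_1 = -(-55.542)/15.5 = 3.5833.
With d_i1 < 0 the first image is virtual and lies on the object side; the object distance for lens 2 is d_o2 = 9 - (-55.542) = 64.542 cm.
Lens 2: 1/d_i2 = 1/f_2 - 1/d_o2 = 1/5.5 - 1/(64.542) = 0.16632 cm^-1, so d_i2 = 6.012 cm.
m_2 = -(6.012)/(64.542) = -0.0932.
Overall magnification: m = m_1 m_2 = -0.3338.

-0.334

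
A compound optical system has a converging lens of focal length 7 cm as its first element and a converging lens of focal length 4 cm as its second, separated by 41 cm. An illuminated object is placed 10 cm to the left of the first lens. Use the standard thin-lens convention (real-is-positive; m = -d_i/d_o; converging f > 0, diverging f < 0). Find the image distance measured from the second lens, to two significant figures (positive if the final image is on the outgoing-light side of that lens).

5.2 cm

Lens 1: 1/d_i1 = 1/f_1 - 1/d_o1 = 1/7 - 1/10 = 0.04286 cm^-1, so d_i1 = 23.333 cm.
The intermediate image is 23.333 cm to the right of lens 1, so d_o2 = L - d_i1 = 41 - 23.333 = 17.667 cm.
Lens 2: 1/d_i2 = 1/f_2 - 1/d_o2 = 1/4 - 1/(17.667) = 0.19340 cm^-1, so d_i2 = 5.171 cm.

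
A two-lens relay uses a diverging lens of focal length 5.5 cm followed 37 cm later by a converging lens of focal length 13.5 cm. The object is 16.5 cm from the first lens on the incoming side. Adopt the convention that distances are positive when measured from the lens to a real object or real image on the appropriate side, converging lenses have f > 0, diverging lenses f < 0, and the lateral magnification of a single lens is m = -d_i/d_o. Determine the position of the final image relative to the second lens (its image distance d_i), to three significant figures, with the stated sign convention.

Applying the thin-lens equation to the first lens, 1/(-5.5) = 1/16.5 + 1/d_i1, which gives d_i1 = -4.125 cm.
The intermediate image is virtual, 4.125 cm to the left of lens 1, so d_o2 = L - d_i1 = 37 - (-4.125) = 41.125 cm.
Applying the thin-lens equation again with f_2 = 13.5 cm and d_o2 = 41.125 cm gives d_i2 = 20.097 cm.

20.1 cm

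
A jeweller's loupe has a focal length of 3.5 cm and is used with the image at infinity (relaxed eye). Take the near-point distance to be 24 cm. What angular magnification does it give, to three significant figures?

6.86

M = D/f = 24/3.5 = 6.857.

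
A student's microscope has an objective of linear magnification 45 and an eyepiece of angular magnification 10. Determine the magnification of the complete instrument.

The overall magnification of a compound microscope is the product of the objective and eyepiece magnifications:
M = M_obj x M_eye = 45 x 10 = 450.

450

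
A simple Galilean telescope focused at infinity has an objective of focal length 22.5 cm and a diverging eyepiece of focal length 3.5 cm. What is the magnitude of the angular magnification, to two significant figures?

|M| = f_obj/|f_eye| = 22.5/3.5 = 6.429.

6.4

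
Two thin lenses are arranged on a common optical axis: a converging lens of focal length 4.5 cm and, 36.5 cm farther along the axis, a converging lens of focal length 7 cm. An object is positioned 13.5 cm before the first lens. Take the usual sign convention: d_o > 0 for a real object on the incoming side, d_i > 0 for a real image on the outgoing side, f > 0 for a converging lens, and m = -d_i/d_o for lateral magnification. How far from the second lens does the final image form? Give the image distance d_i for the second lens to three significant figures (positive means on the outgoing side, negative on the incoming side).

Lens 1: 1/d_i1 = 1/f_1 - 1/d_o1 = 1/4.5 - 1/13.5 = 0.14815 cm^-1, so d_i1 = 6.750 cm.
Object distance for lens 2: d_o2 = 36.5 - 6.750 = 29.750 cm.
Lens 2: 1/d_i2 = 1/f_2 - 1/d_o2 = 1/7 - 1/(29.750) = 0.10924 cm^-1, so d_i2 = 9.154 cm.

9.15 cm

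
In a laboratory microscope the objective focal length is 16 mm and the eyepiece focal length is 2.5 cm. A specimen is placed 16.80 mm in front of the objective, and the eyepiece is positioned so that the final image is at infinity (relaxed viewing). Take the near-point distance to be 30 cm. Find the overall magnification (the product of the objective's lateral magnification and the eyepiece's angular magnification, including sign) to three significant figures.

-240

Convert to cm: f_obj = 16 mm = 1.6 cm; d_o = 16.80 mm = 1.68 cm.
Objective: 1/d_i = 1/f_obj - 1/d_o = 1/1.6 - 1/1.68 = 0.02976 cm^-1, so d_i = 33.600 cm.
m_obj = -d_i/d_o = -33.600/1.68 = -20.000.
Eyepiece angular magnification (image at infinity): M_eye = D/f_e = 30/2.5 = 12.000.
Overall M = m_obj x M_eye = (-20.000)(12.000) = -240.00.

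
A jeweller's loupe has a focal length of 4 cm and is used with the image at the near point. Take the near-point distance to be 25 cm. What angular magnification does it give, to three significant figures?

M = 1 + D/f = 1 + 25/4 = 7.250.

7.25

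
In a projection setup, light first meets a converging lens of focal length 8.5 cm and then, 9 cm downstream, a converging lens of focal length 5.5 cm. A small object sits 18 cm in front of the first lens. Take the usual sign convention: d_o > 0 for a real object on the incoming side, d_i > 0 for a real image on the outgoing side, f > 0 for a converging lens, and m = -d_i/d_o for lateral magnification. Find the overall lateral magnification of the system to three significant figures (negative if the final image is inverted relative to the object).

-0.390

Lens 1: 1/d_i1 = 1/f_1 - 1/d_o1 = 1/8.5 - 1/18 = 0.06209 cm^-1, so d_i1 = 16.105 cm.
m_1 = -(16.105)/18 = -0.8947.
This image would form 16.105 cm past lens 1, i.e. 7.105 cm beyond lens 2, so it is a virtual object for lens 2: d_o2 = 9 - 16.105 = -7.105 cm.
Lens 2: 1/d_i2 = 1/f_2 - 1/d_o2 = 1/5.5 - 1/(-7.105) = 0.32256 cm^-1, so d_i2 = 3.100 cm.
m_2 = -(3.100)/(-7.105) = 0.4363.
The system's lateral magnification is m_1 m_2 = (-0.8947)(0.4363) = -0.3904.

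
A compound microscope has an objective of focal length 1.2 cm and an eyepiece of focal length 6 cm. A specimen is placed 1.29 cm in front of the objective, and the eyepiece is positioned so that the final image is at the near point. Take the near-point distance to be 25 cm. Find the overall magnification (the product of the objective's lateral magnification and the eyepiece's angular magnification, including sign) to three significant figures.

-68.9

Objective: 1/d_i = 1/f_obj - 1/d_o = 1/1.2 - 1/1.29 = 0.05814 cm^-1, so d_i = 17.200 cm.
m_obj = -d_i/d_o = -17.200/1.29 = -13.333.
Eyepiece angular magnification (image at near point): M_eye = 1 + D/f_e = 1 + 25/6 = 5.167.
Overall M = m_obj x M_eye = (-13.333)(5.167) = -68.89.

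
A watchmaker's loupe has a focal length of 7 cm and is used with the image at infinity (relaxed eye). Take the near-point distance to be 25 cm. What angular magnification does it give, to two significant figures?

M = D/f = 25/7 = 3.571.

3.6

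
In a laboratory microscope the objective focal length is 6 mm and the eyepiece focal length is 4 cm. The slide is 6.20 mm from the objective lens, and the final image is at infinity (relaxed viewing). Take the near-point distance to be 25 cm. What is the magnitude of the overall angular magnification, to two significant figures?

Convert to cm: f_obj = 6 mm = 0.6 cm; d_o = 6.20 mm = 0.62 cm.
Objective: 1/d_i = 1/f_obj - 1/d_o = 1/0.6 - 1/0.62 = 0.05376 cm^-1, so d_i = 18.600 cm.
m_obj = -d_i/d_o = -18.600/0.62 = -30.000.
Eyepiece angular magnification (image at infinity): M_eye = D/f_e = 25/4 = 6.250.
Overall M = m_obj x M_eye = (-30.000)(6.250) = -187.50.
|M| = 187.50.

190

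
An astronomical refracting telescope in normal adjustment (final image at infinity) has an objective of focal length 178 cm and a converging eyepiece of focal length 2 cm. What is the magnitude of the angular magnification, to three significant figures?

|M| = f_obj/|f_eye| = 178/2 = 89.000.

89.0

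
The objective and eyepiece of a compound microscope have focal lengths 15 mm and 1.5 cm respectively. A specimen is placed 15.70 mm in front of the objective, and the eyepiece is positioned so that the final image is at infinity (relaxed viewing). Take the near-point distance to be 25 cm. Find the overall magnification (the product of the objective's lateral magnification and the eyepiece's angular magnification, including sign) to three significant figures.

-357

Convert to cm: f_obj = 15 mm = 1.5 cm; d_o = 15.70 mm = 1.57 cm.
Objective: 1/d_i = 1/f_obj - 1/d_o = 1/1.5 - 1/1.57 = 0.02972 cm^-1, so d_i = 33.643 cm.
m_obj = -d_i/d_o = -33.643/1.57 = -21.429.
Eyepiece angular magnification (image at infinity): M_eye = D/f_e = 25/1.5 = 16.667.
Overall M = m_obj x M_eye = (-21.429)(16.667) = -357.14.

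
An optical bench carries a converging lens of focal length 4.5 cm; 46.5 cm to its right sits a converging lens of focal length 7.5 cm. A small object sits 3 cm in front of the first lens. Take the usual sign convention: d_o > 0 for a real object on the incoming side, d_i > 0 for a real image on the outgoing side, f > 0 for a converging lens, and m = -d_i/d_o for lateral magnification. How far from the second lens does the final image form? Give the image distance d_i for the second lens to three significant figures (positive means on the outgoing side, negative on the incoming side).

First lens: d_i1 = 1/(1/4.5 - 1/3) = -9.000 cm.
The intermediate image is virtual, 9.000 cm to the left of lens 1, so d_o2 = L - d_i1 = 46.5 - (-9.000) = 55.500 cm.
Second lens: d_i2 = 1/(1/7.5 - 1/(55.500)) = 8.672 cm.

8.67 cm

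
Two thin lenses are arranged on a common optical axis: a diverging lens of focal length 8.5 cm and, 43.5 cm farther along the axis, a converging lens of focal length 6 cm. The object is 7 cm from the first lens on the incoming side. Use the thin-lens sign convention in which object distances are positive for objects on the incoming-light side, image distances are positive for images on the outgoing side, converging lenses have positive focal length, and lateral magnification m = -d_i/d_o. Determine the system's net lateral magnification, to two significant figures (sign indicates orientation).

First lens: d_i1 = 1/(1/(-8.5) - 1/7) = -3.839 cm.
m_1 = -(-3.839)/7 = 0.5484.
With d_i1 < 0 the first image is virtual and lies on the object side; the object distance for lens 2 is d_o2 = 43.5 - (-3.839) = 47.339 cm.
Second lens: d_i2 = 1/(1/6 - 1/(47.339)) = 6.871 cm.
m_2 = -(6.871)/(47.339) = -0.1451.
Overall magnification: m = m_1 m_2 = -0.0796.

-0.080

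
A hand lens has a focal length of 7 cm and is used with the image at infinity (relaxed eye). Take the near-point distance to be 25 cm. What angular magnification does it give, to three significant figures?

3.57

M = D/f = 25/7 = 3.571.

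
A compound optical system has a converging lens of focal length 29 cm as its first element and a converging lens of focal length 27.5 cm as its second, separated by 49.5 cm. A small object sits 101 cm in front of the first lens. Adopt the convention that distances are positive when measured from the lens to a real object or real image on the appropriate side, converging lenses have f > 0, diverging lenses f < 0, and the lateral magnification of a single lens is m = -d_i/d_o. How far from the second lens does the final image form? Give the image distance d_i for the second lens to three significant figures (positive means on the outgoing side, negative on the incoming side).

-13.0 cm

Lens 1: 1/d_i1 = 1/f_1 - 1/d_o1 = 1/29 - 1/101 = 0.02458 cm^-1, so d_i1 = 40.681 cm.
The intermediate image is 40.681 cm to the right of lens 1, so d_o2 = L - d_i1 = 49.5 - 40.681 = 8.819 cm.
Lens 2: 1/d_i2 = 1/f_2 - 1/d_o2 = 1/27.5 - 1/(8.819) = -0.07702 cm^-1, so d_i2 = -12.983 cm.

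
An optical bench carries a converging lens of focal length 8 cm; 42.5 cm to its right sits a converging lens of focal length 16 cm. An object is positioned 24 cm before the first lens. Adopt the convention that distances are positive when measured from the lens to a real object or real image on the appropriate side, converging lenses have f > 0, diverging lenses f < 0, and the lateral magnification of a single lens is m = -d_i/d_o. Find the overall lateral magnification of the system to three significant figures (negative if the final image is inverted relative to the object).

Applying the thin-lens equation to the first lens, 1/8 = 1/24 + 1/d_i1, which gives d_i1 = 12.000 cm.
Its lateral magnification is m_1 = -d_i1/d_o1 = -(12.000)/24 = -0.5000.
Object distance for lens 2: d_o2 = 42.5 - 12.000 = 30.500 cm.
Applying the thin-lens equation again with f_2 = 16 cm and d_o2 = 30.500 cm gives d_i2 = 33.655 cm.
m_2 = -(33.655)/(30.500) = -1.1034.
Total m = m_1 x m_2 = (-0.5000)(-1.1034) = 0.5517.

0.552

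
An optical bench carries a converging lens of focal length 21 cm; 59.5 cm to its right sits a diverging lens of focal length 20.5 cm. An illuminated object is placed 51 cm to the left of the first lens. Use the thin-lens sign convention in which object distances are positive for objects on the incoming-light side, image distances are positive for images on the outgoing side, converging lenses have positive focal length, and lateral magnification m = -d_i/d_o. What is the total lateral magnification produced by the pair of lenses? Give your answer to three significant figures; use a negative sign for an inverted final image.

Applying the thin-lens equation to the first lens, 1/21 = 1/51 + 1/d_i1, which gives d_i1 = 35.700 cm.
Its lateral magnification is m_1 = -d_i1/d_o1 = -(35.700)/51 = -0.7000.
The intermediate image is 35.700 cm to the right of lens 1, so d_o2 = L - d_i1 = 59.5 - 35.700 = 23.800 cm.
Applying the thin-lens equation again with f_2 = -20.5 cm and d_o2 = 23.800 cm gives d_i2 = -11.014 cm.
m_2 = -(-11.014)/(23.800) = 0.4628.
The system's lateral magnification is m_1 m_2 = (-0.7000)(0.4628) = -0.3239.

-0.324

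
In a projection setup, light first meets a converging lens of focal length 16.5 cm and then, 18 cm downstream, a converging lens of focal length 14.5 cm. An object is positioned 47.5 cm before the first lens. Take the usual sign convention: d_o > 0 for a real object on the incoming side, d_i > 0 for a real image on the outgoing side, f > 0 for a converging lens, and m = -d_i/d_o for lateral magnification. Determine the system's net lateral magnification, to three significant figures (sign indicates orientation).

First lens: d_i1 = 1/(1/16.5 - 1/47.5) = 25.282 cm.
m_1 = -(25.282)/47.5 = -0.5323.
Since 25.282 cm > 18 cm, the first image lies past the second lens and serves as a virtual object: d_o2 = L - d_i1 = -7.282 cm.
Second lens: d_i2 = 1/(1/14.5 - 1/(-7.282)) = 4.848 cm.
m_2 = -(4.848)/(-7.282) = 0.6657.
The system's lateral magnification is m_1 m_2 = (-0.5323)(0.6657) = -0.3543.

-0.354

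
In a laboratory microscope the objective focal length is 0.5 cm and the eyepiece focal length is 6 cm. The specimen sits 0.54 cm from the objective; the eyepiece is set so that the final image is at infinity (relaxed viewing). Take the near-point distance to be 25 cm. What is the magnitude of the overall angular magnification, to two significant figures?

Objective: 1/d_i = 1/f_obj - 1/d_o = 1/0.5 - 1/0.54 = 0.14815 cm^-1, so d_i = 6.750 cm.
m_obj = -d_i/d_o = -6.750/0.54 = -12.500.
Eyepiece angular magnification (image at infinity): M_eye = D/f_e = 25/6 = 4.167.
Overall M = m_obj x M_eye = (-12.500)(4.167) = -52.08.
|M| = 52.08.

52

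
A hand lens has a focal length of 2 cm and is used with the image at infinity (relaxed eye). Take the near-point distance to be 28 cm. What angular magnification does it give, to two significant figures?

14

M = D/f = 28/2 = 14.000.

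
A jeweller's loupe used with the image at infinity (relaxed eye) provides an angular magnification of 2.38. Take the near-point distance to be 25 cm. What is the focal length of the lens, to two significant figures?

For the image at infinity, M = D/f.
f = D/M = 25/2.38 = 10.504 cm.

11 cm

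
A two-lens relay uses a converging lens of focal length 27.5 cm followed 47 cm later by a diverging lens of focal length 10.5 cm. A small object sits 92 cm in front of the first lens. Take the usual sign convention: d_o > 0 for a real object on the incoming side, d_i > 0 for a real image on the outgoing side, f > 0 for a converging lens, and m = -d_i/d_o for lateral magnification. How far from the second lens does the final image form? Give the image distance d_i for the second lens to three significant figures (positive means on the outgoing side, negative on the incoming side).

Lens 1: 1/d_i1 = 1/f_1 - 1/d_o1 = 1/27.5 - 1/92 = 0.02549 cm^-1, so d_i1 = 39.225 cm.
The intermediate image is 39.225 cm to the right of lens 1, so d_o2 = L - d_i1 = 47 - 39.225 = 7.775 cm.
Lens 2: 1/d_i2 = 1/f_2 - 1/d_o2 = 1/(-10.5) - 1/(7.775) = -0.22385 cm^-1, so d_i2 = -4.467 cm.

-4.47 cm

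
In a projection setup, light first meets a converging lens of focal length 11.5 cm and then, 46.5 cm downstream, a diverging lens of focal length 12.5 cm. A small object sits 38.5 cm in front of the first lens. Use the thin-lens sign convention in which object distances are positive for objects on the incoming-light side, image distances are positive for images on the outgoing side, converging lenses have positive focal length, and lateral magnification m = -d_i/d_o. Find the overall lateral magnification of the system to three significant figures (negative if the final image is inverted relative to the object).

-0.125

Applying the thin-lens equation to the first lens, 1/11.5 = 1/38.5 + 1/d_i1, which gives d_i1 = 16.398 cm.
Its lateral magnification is m_1 = -d_i1/d_o1 = -(16.398)/38.5 = -0.4259.
That image sits 30.102 cm in front of the second lens, so d_o2 = 30.102 cm.
Applying the thin-lens equation again with f_2 = -12.5 cm and d_o2 = 30.102 cm gives d_i2 = -8.832 cm.
m_2 = -(-8.832)/(30.102) = 0.2934.
The system's lateral magnification is m_1 m_2 = (-0.4259)(0.2934) = -0.1250.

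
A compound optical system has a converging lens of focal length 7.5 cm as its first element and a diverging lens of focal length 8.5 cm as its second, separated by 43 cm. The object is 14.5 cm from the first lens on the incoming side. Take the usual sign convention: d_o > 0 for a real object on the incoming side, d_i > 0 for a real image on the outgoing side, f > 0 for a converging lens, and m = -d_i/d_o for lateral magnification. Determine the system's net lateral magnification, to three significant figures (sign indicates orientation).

Applying the thin-lens equation to the first lens, 1/7.5 = 1/14.5 + 1/d_i1, which gives d_i1 = 15.536 cm.
Its lateral magnification is m_1 = -d_i1/d_o1 = -(15.536)/14.5 = -1.0714.
That image sits 27.464 cm in front of the second lens, so d_o2 = 27.464 cm.
Applying the thin-lens equation again with f_2 = -8.5 cm and d_o2 = 27.464 cm gives d_i2 = -6.491 cm.
m_2 = -(-6.491)/(27.464) = 0.2363.
Total m = m_1 x m_2 = (-1.0714)(0.2363) = -0.2532.

-0.253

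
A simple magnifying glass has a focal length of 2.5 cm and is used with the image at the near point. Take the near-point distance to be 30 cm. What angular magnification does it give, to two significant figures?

M = 1 + D/f = 1 + 30/2.5 = 13.000.

13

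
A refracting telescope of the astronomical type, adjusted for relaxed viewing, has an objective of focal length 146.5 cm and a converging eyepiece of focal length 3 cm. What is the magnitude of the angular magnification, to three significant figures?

48.8

|M| = f_obj/|f_eye| = 146.5/3 = 48.833.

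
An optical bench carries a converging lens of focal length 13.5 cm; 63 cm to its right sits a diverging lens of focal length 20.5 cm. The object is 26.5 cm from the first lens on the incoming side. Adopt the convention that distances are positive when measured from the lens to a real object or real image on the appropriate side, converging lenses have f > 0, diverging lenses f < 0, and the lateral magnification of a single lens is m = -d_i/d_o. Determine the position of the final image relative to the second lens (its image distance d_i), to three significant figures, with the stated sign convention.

-13.0 cm

Applying the thin-lens equation to the first lens, 1/13.5 = 1/26.5 + 1/d_i1, which gives d_i1 = 27.519 cm.
The intermediate image is 27.519 cm to the right of lens 1, so d_o2 = L - d_i1 = 63 - 27.519 = 35.481 cm.
Applying the thin-lens equation again with f_2 = -20.5 cm and d_o2 = 35.481 cm gives d_i2 = -12.993 cm.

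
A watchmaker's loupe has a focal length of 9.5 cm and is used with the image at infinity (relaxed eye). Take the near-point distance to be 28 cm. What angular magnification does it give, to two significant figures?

M = D/f = 28/9.5 = 2.947.

2.9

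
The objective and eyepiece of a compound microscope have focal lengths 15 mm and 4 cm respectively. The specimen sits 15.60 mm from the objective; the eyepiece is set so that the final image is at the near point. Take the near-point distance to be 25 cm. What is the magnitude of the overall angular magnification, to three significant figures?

Convert to cm: f_obj = 15 mm = 1.5 cm; d_o = 15.60 mm = 1.56 cm.
Objective: 1/d_i = 1/f_obj - 1/d_o = 1/1.5 - 1/1.56 = 0.02564 cm^-1, so d_i = 39.000 cm.
m_obj = -d_i/d_o = -39.000/1.56 = -25.000.
Eyepiece angular magnification (image at near point): M_eye = 1 + D/f_e = 1 + 25/4 = 7.250.
Overall M = m_obj x M_eye = (-25.000)(7.250) = -181.25.
|M| = 181.25.

181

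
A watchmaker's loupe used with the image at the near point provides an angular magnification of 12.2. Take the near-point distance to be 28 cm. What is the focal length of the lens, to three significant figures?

For the image at the near point, M = 1 + D/f.
f = D/(M - 1) = 28/(12.2 - 1) = 2.500 cm.

2.50 cm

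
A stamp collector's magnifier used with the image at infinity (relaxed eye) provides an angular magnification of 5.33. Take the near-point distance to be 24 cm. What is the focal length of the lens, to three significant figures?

For the image at infinity, M = D/f.
f = D/M = 24/5.33 = 4.503 cm.

4.50 cm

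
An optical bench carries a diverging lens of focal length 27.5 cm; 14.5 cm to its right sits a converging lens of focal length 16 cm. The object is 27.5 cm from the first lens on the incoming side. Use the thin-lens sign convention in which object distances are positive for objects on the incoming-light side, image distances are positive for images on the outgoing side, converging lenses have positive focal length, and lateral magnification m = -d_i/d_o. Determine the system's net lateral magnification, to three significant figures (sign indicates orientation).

-0.653

Lens 1: 1/d_i1 = 1/f_1 - 1/d_o1 = 1/(-27.5) - 1/27.5 = -0.07273 cm^-1, so d_i1 = -13.750 cm.
m_1 = -(-13.750)/27.5 = 0.5000.
With d_i1 < 0 the first image is virtual and lies on the object side; the object distance for lens 2 is d_o2 = 14.5 - (-13.750) = 28.250 cm.
Lens 2: 1/d_i2 = 1/f_2 - 1/d_o2 = 1/16 - 1/(28.250) = 0.02710 cm^-1, so d_i2 = 36.898 cm.
m_2 = -(36.898)/(28.250) = -1.3061.
Total m = m_1 x m_2 = (0.5000)(-1.3061) = -0.6531.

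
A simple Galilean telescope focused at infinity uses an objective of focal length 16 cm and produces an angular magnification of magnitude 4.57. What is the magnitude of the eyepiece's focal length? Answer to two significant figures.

3.5 cm

|M| = f_obj/|f_eye|, so |f_eye| = f_obj/|M| = 16/4.57 = 3.501 cm.
(The eyepiece is diverging, so its signed focal length is -3.501 cm.)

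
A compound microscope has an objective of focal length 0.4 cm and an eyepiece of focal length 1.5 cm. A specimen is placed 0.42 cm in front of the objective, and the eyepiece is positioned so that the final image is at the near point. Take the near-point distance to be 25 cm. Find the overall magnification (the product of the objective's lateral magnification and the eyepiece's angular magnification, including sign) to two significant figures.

Objective: 1/d_i = 1/f_obj - 1/d_o = 1/0.4 - 1/0.42 = 0.11905 cm^-1, so d_i = 8.400 cm.
m_obj = -d_i/d_o = -8.400/0.42 = -20.000.
Eyepiece angular magnification (image at near point): M_eye = 1 + D/f_e = 1 + 25/1.5 = 17.667.
Overall M = m_obj x M_eye = (-20.000)(17.667) = -353.33.

-350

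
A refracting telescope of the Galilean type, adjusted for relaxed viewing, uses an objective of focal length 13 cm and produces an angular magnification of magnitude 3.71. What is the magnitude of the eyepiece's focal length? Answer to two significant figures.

|M| = f_obj/|f_eye|, so |f_eye| = f_obj/|M| = 13/3.71 = 3.504 cm.
(The eyepiece is diverging, so its signed focal length is -3.504 cm.)

3.5 cm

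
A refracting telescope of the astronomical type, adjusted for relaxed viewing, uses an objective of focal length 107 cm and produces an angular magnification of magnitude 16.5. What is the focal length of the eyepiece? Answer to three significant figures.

6.48 cm

|M| = f_obj/f_eye, so f_eye = f_obj/|M| = 107/16.5 = 6.485 cm.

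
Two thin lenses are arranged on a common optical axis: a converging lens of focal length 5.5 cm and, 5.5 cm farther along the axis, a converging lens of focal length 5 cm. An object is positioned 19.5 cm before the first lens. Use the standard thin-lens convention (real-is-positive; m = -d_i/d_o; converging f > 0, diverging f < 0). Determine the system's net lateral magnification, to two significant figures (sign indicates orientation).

Applying the thin-lens equation to the first lens, 1/5.5 = 1/19.5 + 1/d_i1, which gives d_i1 = 7.661 cm.
Its lateral magnification is m_1 = -d_i1/d_o1 = -(7.661)/19.5 = -0.3929.
This image would form 7.661 cm past lens 1, i.e. 2.161 cm beyond lens 2, so it is a virtual object for lens 2: d_o2 = 5.5 - 7.661 = -2.161 cm.
Applying the thin-lens equation again with f_2 = 5 cm and d_o2 = -2.161 cm gives d_i2 = 1.509 cm.
m_2 = -(1.509)/(-2.161) = 0.6983.
Total m = m_1 x m_2 = (-0.3929)(0.6983) = -0.2743.

-0.27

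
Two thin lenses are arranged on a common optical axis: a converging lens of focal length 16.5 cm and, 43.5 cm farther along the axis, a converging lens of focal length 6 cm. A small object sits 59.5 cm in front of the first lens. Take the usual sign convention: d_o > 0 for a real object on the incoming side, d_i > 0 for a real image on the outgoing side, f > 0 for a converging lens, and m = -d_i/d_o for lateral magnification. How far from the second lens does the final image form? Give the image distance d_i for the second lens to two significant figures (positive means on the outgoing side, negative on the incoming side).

8.5 cm

Applying the thin-lens equation to the first lens, 1/16.5 = 1/59.5 + 1/d_i1, which gives d_i1 = 22.831 cm.
That image sits 20.669 cm in front of the second lens, so d_o2 = 20.669 cm.
Applying the thin-lens equation again with f_2 = 6 cm and d_o2 = 20.669 cm gives d_i2 = 8.454 cm.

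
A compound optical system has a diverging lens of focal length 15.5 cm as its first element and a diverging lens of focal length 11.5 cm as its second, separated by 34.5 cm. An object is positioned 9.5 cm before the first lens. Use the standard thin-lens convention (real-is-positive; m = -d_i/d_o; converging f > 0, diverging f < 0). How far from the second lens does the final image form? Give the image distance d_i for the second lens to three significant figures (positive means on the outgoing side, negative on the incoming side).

-8.95 cm

Lens 1: 1/d_i1 = 1/f_1 - 1/d_o1 = 1/(-15.5) - 1/9.5 = -0.16978 cm^-1, so d_i1 = -5.890 cm.
With d_i1 < 0 the first image is virtual and lies on the object side; the object distance for lens 2 is d_o2 = 34.5 - (-5.890) = 40.390 cm.
Lens 2: 1/d_i2 = 1/f_2 - 1/d_o2 = 1/(-11.5) - 1/(40.390) = -0.11172 cm^-1, so d_i2 = -8.951 cm.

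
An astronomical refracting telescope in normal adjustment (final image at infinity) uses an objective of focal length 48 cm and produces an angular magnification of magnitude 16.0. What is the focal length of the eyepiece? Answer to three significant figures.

3.00 cm

|M| = f_obj/f_eye, so f_eye = f_obj/|M| = 48/16.0 = 3.000 cm.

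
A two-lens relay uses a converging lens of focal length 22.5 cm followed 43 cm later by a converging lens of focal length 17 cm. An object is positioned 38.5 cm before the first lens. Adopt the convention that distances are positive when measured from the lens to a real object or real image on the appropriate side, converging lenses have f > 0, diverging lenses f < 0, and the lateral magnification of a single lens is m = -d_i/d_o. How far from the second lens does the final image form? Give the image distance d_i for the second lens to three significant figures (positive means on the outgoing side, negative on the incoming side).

First lens: d_i1 = 1/(1/22.5 - 1/38.5) = 54.141 cm.
This image would form 54.141 cm past lens 1, i.e. 11.141 cm beyond lens 2, so it is a virtual object for lens 2: d_o2 = 43 - 54.141 = -11.141 cm.
Second lens: d_i2 = 1/(1/17 - 1/(-11.141)) = 6.730 cm.

6.73 cm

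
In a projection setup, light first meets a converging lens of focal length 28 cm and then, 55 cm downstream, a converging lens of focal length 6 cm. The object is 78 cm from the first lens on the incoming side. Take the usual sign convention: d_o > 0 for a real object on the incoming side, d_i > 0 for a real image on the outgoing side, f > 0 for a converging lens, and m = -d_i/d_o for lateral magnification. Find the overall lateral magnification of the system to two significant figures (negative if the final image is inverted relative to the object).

First lens: d_i1 = 1/(1/28 - 1/78) = 43.680 cm.
m_1 = -(43.680)/78 = -0.5600.
The intermediate image is 43.680 cm to the right of lens 1, so d_o2 = L - d_i1 = 55 - 43.680 = 11.320 cm.
Second lens: d_i2 = 1/(1/6 - 1/(11.320)) = 12.767 cm.
m_2 = -(12.767)/(11.320) = -1.1278.
Total m = m_1 x m_2 = (-0.5600)(-1.1278) = 0.6316.

0.63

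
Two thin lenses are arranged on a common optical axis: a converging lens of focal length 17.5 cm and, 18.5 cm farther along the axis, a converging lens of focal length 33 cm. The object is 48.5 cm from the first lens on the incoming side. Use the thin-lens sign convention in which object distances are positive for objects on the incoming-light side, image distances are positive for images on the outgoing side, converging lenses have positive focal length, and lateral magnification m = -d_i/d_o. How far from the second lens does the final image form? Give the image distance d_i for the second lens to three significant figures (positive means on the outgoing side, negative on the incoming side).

First lens: d_i1 = 1/(1/17.5 - 1/48.5) = 27.379 cm.
This image would form 27.379 cm past lens 1, i.e. 8.879 cm beyond lens 2, so it is a virtual object for lens 2: d_o2 = 18.5 - 27.379 = -8.879 cm.
Second lens: d_i2 = 1/(1/33 - 1/(-8.879)) = 6.997 cm.

7.00 cm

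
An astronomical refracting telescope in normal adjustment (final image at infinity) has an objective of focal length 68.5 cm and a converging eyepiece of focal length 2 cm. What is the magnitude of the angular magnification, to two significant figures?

34

|M| = f_obj/|f_eye| = 68.5/2 = 34.250.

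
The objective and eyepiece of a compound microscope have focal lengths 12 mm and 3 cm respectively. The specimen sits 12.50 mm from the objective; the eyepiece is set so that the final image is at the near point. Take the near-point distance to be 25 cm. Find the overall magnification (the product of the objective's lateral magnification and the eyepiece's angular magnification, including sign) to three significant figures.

Convert to cm: f_obj = 12 mm = 1.2 cm; d_o = 12.50 mm = 1.25 cm.
Objective: 1/d_i = 1/f_obj - 1/d_o = 1/1.2 - 1/1.25 = 0.03333 cm^-1, so d_i = 30.000 cm.
m_obj = -d_i/d_o = -30.000/1.25 = -24.000.
Eyepiece angular magnification (image at near point): M_eye = 1 + D/f_e = 1 + 25/3 = 9.333.
Overall M = m_obj x M_eye = (-24.000)(9.333) = -224.00.

-224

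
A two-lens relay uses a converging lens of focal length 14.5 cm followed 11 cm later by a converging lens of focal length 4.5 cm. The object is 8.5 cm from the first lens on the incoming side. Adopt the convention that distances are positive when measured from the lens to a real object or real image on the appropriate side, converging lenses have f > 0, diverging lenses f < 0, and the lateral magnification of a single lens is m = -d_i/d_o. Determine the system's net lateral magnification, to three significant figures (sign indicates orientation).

-0.402

Lens 1: 1/d_i1 = 1/f_1 - 1/d_o1 = 1/14.5 - 1/8.5 = -0.04868 cm^-1, so d_i1 = -20.542 cm.
m_1 = -(-20.542)/8.5 = 2.4167.
The intermediate image is virtual, 20.542 cm to the left of lens 1, so d_o2 = L - d_i1 = 11 - (-20.542) = 31.542 cm.
Lens 2: 1/d_i2 = 1/f_2 - 1/d_o2 = 1/4.5 - 1/(31.542) = 0.19052 cm^-1, so d_i2 = 5.249 cm.
m_2 = -(5.249)/(31.542) = -0.1664.
Total m = m_1 x m_2 = (2.4167)(-0.1664) = -0.4022.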